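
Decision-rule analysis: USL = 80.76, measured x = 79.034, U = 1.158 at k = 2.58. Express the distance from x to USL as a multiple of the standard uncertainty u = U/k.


u = U / k = 1.158 / 2.58 = 0.44883721
margin = |USL - x| = |80.76 - 79.034| = 1.726
z = margin / u = 1.726 / 0.44883721
z = 3.8455

3.8455


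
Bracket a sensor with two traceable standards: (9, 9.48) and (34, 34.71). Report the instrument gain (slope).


slope = (y2 - y1) / (x2 - x1)
= (34.71 - 9.48) / (34 - 9)
= 25.2300 / 25
= 1.0092

1.0092


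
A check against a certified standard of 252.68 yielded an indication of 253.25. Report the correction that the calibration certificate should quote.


Correction = standard - reading
= 252.68 - 253.25
= -0.5700

-0.5700


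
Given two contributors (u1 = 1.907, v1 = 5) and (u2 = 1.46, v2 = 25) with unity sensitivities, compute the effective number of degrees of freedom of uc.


uc = sqrt(u1^2 + u2^2) = sqrt(1.907^2 + 1.46^2) = 2.4017179
v_eff = uc^4 / (u1^4/v1 + u2^4/v2)
= 2.4017179^4 / (1.907^4/5 + 1.46^4/25)
= 33.272695 / 2.8267919
v_eff = 11.7705

11.7705


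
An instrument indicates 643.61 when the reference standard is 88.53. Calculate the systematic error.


Systematic error = measured - true
= 643.61 - 88.53
= 555.0800

555.0800


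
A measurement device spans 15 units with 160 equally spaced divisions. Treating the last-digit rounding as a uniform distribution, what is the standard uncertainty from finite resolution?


resolution = range / divisions
resolution = 15 / 160 = 0.09375
u_res = resolution / (2*sqrt(3))
u_res = 0.09375 / 3.4641016
u_res = 0.0271

0.0271


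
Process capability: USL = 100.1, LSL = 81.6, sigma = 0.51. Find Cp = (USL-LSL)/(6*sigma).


Cp = (USL - LSL) / (6 * sigma)
= (100.1 - 81.6) / (6 * 0.51)
= 18.5000 / 3.0600
= 6.0458

6.0458


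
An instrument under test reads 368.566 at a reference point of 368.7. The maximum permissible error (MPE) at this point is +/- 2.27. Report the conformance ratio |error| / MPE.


e = indication - reference = 368.566 - 368.7 = -0.1340
|e| = 0.1340
ratio = |e| / MPE = 0.1340 / 2.27
ratio = 0.0590

0.0590


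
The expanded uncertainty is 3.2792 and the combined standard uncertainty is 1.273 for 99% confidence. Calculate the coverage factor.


k = U / uc
k = 3.2792 / 1.273
k = 2.576

2.576


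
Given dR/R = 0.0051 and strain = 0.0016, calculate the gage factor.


GF = (dR/R) / epsilon
= 0.0051 / 0.0016
= 3.1875

3.1875


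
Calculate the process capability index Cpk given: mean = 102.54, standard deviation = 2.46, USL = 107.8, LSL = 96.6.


Cpu = (USL - mean) / (3*sigma) = (107.8 - 102.54) / (3*2.46) = 0.7127
Cpl = (mean - LSL) / (3*sigma) = (102.54 - 96.6) / (3*2.46) = 0.8049
Cpk = min(Cpu, Cpl) = 0.7127

0.7127


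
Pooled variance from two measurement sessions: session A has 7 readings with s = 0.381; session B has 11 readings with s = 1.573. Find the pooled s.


s_p = sqrt(((n1-1)*s1^2 + (n2-1)*s2^2) / (n1+n2-2))
numerator = (7-1)*0.381^2 + (11-1)*1.573^2 = 0.870966 + 24.74329 = 25.614256
denominator = 7 + 11 - 2 = 16
s_p^2 = 25.614256 / 16 = 1.600891
s_p = sqrt(1.600891) = 1.2653

1.2653


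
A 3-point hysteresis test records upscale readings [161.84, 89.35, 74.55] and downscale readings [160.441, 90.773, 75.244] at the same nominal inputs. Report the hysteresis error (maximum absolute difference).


|161.84 - 160.441| = 1.3990
|89.35 - 90.773| = 1.4230
|74.55 - 75.244| = 0.6940
hysteresis = max(diffs) = 1.4230

1.4230


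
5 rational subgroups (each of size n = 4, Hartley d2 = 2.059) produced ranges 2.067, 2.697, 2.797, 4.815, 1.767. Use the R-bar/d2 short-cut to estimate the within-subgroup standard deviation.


R_bar = (2.067 + 2.697 + 2.797 + 4.815 + 1.767) / 5
R_bar = 14.143 / 5 = 2.8286
sigma_hat = R_bar / d2 = 2.8286 / 2.059 = 1.3738

1.3738


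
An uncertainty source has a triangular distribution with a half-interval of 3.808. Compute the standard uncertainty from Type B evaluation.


u_B = half_width / sqrt(6)
u_B = 3.808 / 2.4494897
u_B = 1.5546

1.5546


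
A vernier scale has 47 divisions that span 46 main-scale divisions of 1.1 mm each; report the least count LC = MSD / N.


LC = MSD / n_div
= 1.1 / 47
= 0.0234

0.0234


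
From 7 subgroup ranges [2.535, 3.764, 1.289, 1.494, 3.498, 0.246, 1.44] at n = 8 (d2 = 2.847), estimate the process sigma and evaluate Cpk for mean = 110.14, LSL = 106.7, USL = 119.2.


R_bar = (2.535 + 3.764 + 1.289 + 1.494 + 3.498 + 0.246 + 1.44) / 7 = 2.038
sigma = R_bar / d2 = 2.038 / 2.847 = 0.71584124
Cp = (USL - LSL)/(6*sigma) = (119.2 - 106.7)/(6*0.71584124) = 2.9103
Cpu = (119.2 - 110.14)/(3*0.71584124) = 4.2188
Cpl = (110.14 - 106.7)/(3*0.71584124) = 1.6018
Cpk = min(Cpu, Cpl) = 1.6018

1.6018


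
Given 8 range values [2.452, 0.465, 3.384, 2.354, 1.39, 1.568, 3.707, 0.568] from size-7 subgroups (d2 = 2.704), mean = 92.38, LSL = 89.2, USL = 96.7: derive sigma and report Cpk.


R_bar = (2.452 + 0.465 + 3.384 + 2.354 + 1.39 + 1.568 + 3.707 + 0.568) / 8 = 1.986
sigma = R_bar / d2 = 1.986 / 2.704 = 0.73446746
Cp = (USL - LSL)/(6*sigma) = (96.7 - 89.2)/(6*0.73446746) = 1.7019
Cpu = (96.7 - 92.38)/(3*0.73446746) = 1.9606
Cpl = (92.38 - 89.2)/(3*0.73446746) = 1.4432
Cpk = min(Cpu, Cpl) = 1.4432

1.4432


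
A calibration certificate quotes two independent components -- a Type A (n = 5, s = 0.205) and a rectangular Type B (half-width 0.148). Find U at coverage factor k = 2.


u_A = s / sqrt(n) = 0.205 / sqrt(5) = 0.091678787
u_B = half_width / sqrt(3) = 0.148 / sqrt(3) = 0.08544784
uc = sqrt(u_A^2 + u_B^2) = sqrt(0.091678787^2 + 0.08544784^2) = 0.12532491
U = k * uc = 2 * 0.12532491
U = 0.2506

0.2506


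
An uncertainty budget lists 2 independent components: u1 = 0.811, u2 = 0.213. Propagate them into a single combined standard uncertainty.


uc = sqrt(0.811^2 + 0.213^2)
uc = sqrt(0.70309)
uc = 0.8385

0.8385


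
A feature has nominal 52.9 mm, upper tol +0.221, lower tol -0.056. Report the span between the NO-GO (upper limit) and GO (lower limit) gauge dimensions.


GO = nominal - lower_tol (smallest hole = maximum material condition)
GO = 52.9 - 0.056 = 52.844
NO-GO = nominal + upper_tol (largest hole = least material condition)
NO-GO = 52.9 + 0.221 = 53.121
spread = NO-GO - GO = 53.121 - 52.844 = 0.2770

0.2770


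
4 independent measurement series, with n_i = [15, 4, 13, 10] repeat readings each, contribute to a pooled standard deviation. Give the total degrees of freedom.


nu = sum_i (n_i - 1)
nu = ((15 - 1) + (4 - 1) + (13 - 1) + (10 - 1))
nu = 14 + 3 + 12 + 9
nu = 38

38


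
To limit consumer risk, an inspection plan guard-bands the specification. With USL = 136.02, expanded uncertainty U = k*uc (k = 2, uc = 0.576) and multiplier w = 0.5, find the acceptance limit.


U = k * uc = 2 * 0.576 = 1.152
guard band g = w * U = 0.5 * 1.152 = 0.576
AL = USL - g = 136.02 - 0.576
AL = 135.4440

135.4440


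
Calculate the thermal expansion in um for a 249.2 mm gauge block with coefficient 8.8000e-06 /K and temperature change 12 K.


dL = L * alpha * dT
= 249.2 * 8.8000e-06 * 12
= 0.0263155 mm
dL_um = 0.0263155 * 1000 = 26.3155 um

26.3155


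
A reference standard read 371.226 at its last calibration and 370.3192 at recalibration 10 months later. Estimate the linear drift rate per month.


rate = (v2 - v1) / months
= (370.3192 - 371.226) / 10
= -0.9068 / 10
= -0.0907

-0.0907


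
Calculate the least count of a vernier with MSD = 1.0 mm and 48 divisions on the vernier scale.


LC = MSD / n_div
= 1.0 / 48
= 0.0208

0.0208


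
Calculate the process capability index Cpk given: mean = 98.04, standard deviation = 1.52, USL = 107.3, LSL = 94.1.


Cpu = (USL - mean) / (3*sigma) = (107.3 - 98.04) / (3*1.52) = 2.0307
Cpl = (mean - LSL) / (3*sigma) = (98.04 - 94.1) / (3*1.52) = 0.8640
Cpk = min(Cpu, Cpl) = 0.8640

0.8640


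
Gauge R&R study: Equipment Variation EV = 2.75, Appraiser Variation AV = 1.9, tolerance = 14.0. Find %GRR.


GRR = sqrt(EV^2 + AV^2) = sqrt(2.75^2 + 1.9^2) = 3.342529
%GRR = GRR / tol * 100 = 3.342529 / 14.0 * 100
%GRR = 23.8752

23.8752


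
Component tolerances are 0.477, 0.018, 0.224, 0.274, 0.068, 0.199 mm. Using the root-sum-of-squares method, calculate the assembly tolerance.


RSS = sqrt(0.477^2 + 0.018^2 + 0.224^2 + 0.274^2 + 0.068^2 + 0.199^2)
= sqrt(0.39733)
= 0.6303

0.6303


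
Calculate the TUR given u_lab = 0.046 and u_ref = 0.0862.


TUR = u_lab / u_ref
= 0.046 / 0.0862
= 0.5336

0.5336


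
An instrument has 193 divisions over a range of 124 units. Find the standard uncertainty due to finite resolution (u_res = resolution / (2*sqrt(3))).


resolution = range / divisions
resolution = 124 / 193 = 0.64248705
u_res = resolution / (2*sqrt(3))
u_res = 0.64248705 / 3.4641016
u_res = 0.1855

0.1855


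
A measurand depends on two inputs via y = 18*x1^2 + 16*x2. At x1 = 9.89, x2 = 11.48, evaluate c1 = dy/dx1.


y = 18*x1^2 + 16*x2
dy/dx1 = 2*18*x1
Evaluate at x1 = 9.89: c1 = 36 * 9.89
c1 = 356.0400

356.0400


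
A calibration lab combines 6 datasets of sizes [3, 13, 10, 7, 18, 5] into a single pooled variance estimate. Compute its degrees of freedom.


nu = sum_i (n_i - 1)
nu = ((3 - 1) + (13 - 1) + (10 - 1) + (7 - 1) + (18 - 1) + (5 - 1))
nu = 2 + 12 + 9 + 6 + 17 + 4
nu = 50

50


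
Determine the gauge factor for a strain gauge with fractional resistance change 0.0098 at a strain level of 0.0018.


GF = (dR/R) / epsilon
= 0.0098 / 0.0018
= 5.4444

5.4444


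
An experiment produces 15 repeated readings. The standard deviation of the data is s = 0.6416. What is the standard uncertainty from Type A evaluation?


u_A = s / sqrt(n)
u_A = 0.6416 / sqrt(15)
u_A = 0.6416 / 3.8729833
u_A = 0.1657

0.1657


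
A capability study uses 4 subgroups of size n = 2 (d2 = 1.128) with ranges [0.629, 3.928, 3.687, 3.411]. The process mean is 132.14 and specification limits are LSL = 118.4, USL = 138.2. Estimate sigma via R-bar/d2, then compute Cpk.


R_bar = (0.629 + 3.928 + 3.687 + 3.411) / 4 = 2.91375
sigma = R_bar / d2 = 2.91375 / 1.128 = 2.5831117
Cp = (USL - LSL)/(6*sigma) = (138.2 - 118.4)/(6*2.5831117) = 1.2775
Cpu = (138.2 - 132.14)/(3*2.5831117) = 0.7820
Cpl = (132.14 - 118.4)/(3*2.5831117) = 1.7731
Cpk = min(Cpu, Cpl) = 0.7820

0.7820


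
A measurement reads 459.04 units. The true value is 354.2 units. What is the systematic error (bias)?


Systematic error = measured - true
= 459.04 - 354.2
= 104.8400

104.8400


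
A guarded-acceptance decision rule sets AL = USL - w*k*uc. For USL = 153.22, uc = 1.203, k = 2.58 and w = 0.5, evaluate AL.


U = k * uc = 2.58 * 1.203 = 3.10374
guard band g = w * U = 0.5 * 3.10374 = 1.55187
AL = USL - g = 153.22 - 1.55187
AL = 151.6681

151.6681


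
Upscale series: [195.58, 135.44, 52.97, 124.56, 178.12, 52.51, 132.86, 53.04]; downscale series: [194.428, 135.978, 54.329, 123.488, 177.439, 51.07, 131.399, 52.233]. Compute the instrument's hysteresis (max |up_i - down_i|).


|195.58 - 194.428| = 1.1520
|135.44 - 135.978| = 0.5380
|52.97 - 54.329| = 1.3590
|124.56 - 123.488| = 1.0720
|178.12 - 177.439| = 0.6810
|52.51 - 51.07| = 1.4400
|132.86 - 131.399| = 1.4610
|53.04 - 52.233| = 0.8070
hysteresis = max(diffs) = 1.4610

1.4610


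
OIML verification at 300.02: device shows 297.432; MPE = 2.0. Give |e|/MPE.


e = indication - reference = 297.432 - 300.02 = -2.5880
|e| = 2.5880
ratio = |e| / MPE = 2.5880 / 2.0
ratio = 1.2940

1.2940


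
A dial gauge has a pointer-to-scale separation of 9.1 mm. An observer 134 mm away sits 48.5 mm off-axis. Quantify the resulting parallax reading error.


error = h * offset / d
= 9.1 * 48.5 / 134
= 3.2937

3.2937


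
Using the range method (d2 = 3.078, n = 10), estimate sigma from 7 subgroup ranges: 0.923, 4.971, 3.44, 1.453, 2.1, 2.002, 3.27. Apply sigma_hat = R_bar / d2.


R_bar = (0.923 + 4.971 + 3.44 + 1.453 + 2.1 + 2.002 + 3.27) / 7
R_bar = 18.159 / 7 = 2.5941429
sigma_hat = R_bar / d2 = 2.5941429 / 3.078 = 0.8428

0.8428


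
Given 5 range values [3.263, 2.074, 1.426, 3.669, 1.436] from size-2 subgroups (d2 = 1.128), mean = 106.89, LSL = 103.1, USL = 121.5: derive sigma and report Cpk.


R_bar = (3.263 + 2.074 + 1.426 + 3.669 + 1.436) / 5 = 2.3736
sigma = R_bar / d2 = 2.3736 / 1.128 = 2.1042553
Cp = (USL - LSL)/(6*sigma) = (121.5 - 103.1)/(6*2.1042553) = 1.4574
Cpu = (121.5 - 106.89)/(3*2.1042553) = 2.3144
Cpl = (106.89 - 103.1)/(3*2.1042553) = 0.6004
Cpk = min(Cpu, Cpl) = 0.6004

0.6004


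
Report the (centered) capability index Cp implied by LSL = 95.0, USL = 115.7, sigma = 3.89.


Cp = (USL - LSL) / (6 * sigma)
= (115.7 - 95.0) / (6 * 3.89)
= 20.7000 / 23.3400
= 0.8869

0.8869


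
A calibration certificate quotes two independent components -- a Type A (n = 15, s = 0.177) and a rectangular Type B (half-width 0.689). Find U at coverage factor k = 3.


u_A = s / sqrt(n) = 0.177 / sqrt(15) = 0.045701203
u_B = half_width / sqrt(3) = 0.689 / sqrt(3) = 0.39779434
uc = sqrt(u_A^2 + u_B^2) = sqrt(0.045701203^2 + 0.39779434^2) = 0.40041096
U = k * uc = 3 * 0.40041096
U = 1.2012

1.2012


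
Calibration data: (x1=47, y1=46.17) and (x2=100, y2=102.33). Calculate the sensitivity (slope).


slope = (y2 - y1) / (x2 - x1)
= (102.33 - 46.17) / (100 - 47)
= 56.1600 / 53
= 1.0596

1.0596


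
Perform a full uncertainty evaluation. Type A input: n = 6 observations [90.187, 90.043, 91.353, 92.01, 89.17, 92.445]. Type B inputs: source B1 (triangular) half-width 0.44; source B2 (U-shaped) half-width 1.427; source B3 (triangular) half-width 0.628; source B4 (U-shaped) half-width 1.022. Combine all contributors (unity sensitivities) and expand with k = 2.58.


mean = (90.187 + 90.043 + 91.353 + 92.01 + 89.17 + 92.445) / 6 = 90.868
s = sqrt(sum((x - mean)^2)/(n-1)) = 1.2691657
u_A = s / sqrt(n) = 1.2691657 / sqrt(6) = 0.51813473
u_B1 = 0.44 / sqrt(6) = 0.17962925
u_B2 = 1.427 / sqrt(2) = 1.0090414
u_B3 = 0.628 / sqrt(6) = 0.25637993
u_B4 = 1.022 / sqrt(2) = 0.72266313
uc = sqrt(0.51813473^2 + 0.17962925^2 + 1.0090414^2 + 0.25637993^2 + 0.72266313^2) = 1.3808937
U = k * uc = 2.58 * 1.3808937
U = 3.5627

3.5627


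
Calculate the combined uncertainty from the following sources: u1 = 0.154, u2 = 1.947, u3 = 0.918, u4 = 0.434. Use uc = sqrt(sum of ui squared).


uc = sqrt(0.154^2 + 1.947^2 + 0.918^2 + 0.434^2)
uc = sqrt(4.845605)
uc = 2.2013

2.2013


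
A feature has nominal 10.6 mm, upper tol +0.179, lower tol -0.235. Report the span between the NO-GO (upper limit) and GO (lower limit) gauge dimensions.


GO = nominal - lower_tol (smallest hole = maximum material condition)
GO = 10.6 - 0.235 = 10.365
NO-GO = nominal + upper_tol (largest hole = least material condition)
NO-GO = 10.6 + 0.179 = 10.779
spread = NO-GO - GO = 10.779 - 10.365 = 0.4140

0.4140


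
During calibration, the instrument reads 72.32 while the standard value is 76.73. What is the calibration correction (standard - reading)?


Correction = standard - reading
= 76.73 - 72.32
= 4.4100

4.4100


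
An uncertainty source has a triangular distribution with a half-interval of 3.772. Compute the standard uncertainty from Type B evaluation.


u_B = half_width / sqrt(6)
u_B = 3.772 / 2.4494897
u_B = 1.5399

1.5399


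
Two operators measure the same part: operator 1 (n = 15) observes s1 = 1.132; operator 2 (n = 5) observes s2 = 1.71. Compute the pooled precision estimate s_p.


s_p = sqrt(((n1-1)*s1^2 + (n2-1)*s2^2) / (n1+n2-2))
numerator = (15-1)*1.132^2 + (5-1)*1.71^2 = 17.939936 + 11.6964 = 29.636336
denominator = 15 + 5 - 2 = 18
s_p^2 = 29.636336 / 18 = 1.6464631
s_p = sqrt(1.6464631) = 1.2831

1.2831


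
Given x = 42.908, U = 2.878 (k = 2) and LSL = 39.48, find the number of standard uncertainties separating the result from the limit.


u = U / k = 2.878 / 2 = 1.439
margin = |LSL - x| = |39.48 - 42.908| = 3.428
z = margin / u = 3.428 / 1.439
z = 2.3822

2.3822


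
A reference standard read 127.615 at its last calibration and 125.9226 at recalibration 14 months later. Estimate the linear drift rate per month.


rate = (v2 - v1) / months
= (125.9226 - 127.615) / 14
= -1.6924 / 14
= -0.1209

-0.1209


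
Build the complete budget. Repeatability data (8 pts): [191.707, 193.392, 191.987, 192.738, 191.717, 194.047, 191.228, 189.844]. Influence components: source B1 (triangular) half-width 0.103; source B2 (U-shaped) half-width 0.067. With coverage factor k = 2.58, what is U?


mean = (191.707 + 193.392 + 191.987 + 192.738 + 191.717 + 194.047 + 191.228 + 189.844) / 8 = 192.0825
s = sqrt(sum((x - mean)^2)/(n-1)) = 1.3108609
u_A = s / sqrt(n) = 1.3108609 / sqrt(8) = 0.46345932
u_B1 = 0.103 / sqrt(6) = 0.042049574
u_B2 = 0.067 / sqrt(2) = 0.047376154
uc = sqrt(0.46345932^2 + 0.042049574^2 + 0.047376154^2) = 0.46776833
U = k * uc = 2.58 * 0.46776833
U = 1.2068

1.2068


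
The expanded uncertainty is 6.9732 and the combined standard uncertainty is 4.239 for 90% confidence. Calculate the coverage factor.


k = U / uc
k = 6.9732 / 4.239
k = 1.645

1.645


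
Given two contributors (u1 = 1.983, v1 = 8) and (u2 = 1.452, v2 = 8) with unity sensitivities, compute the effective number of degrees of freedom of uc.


uc = sqrt(u1^2 + u2^2) = sqrt(1.983^2 + 1.452^2) = 2.4577618
v_eff = uc^4 / (u1^4/v1 + u2^4/v2)
= 2.4577618^4 / (1.983^4/8 + 1.452^4/8)
= 36.488765 / 2.4884803
v_eff = 14.6631

14.6631


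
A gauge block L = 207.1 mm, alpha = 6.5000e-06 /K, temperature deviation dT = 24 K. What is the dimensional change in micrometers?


dL = L * alpha * dT
= 207.1 * 6.5000e-06 * 24
= 0.0323076 mm
dL_um = 0.0323076 * 1000 = 32.3076 um

32.3076


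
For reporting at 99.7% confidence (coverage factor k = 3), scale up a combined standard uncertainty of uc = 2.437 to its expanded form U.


U = k * uc
U = 3 * 2.437
U = 7.3110

7.3110


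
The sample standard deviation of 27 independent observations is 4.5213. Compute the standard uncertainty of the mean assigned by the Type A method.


u_A = s / sqrt(n)
u_A = 4.5213 / sqrt(27)
u_A = 4.5213 / 5.1961524
u_A = 0.8701

0.8701


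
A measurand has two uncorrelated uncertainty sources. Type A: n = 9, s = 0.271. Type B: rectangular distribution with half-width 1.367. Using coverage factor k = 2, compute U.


u_A = s / sqrt(n) = 0.271 / sqrt(9) = 0.090333333
u_B = half_width / sqrt(3) = 1.367 / sqrt(3) = 0.78923782
uc = sqrt(u_A^2 + u_B^2) = sqrt(0.090333333^2 + 0.78923782^2) = 0.79439061
U = k * uc = 2 * 0.79439061
U = 1.5888

1.5888


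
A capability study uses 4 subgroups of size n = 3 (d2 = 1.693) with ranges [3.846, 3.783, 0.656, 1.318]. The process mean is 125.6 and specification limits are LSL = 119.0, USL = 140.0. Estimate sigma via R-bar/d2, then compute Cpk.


R_bar = (3.846 + 3.783 + 0.656 + 1.318) / 4 = 2.40075
sigma = R_bar / d2 = 2.40075 / 1.693 = 1.4180449
Cp = (USL - LSL)/(6*sigma) = (140.0 - 119.0)/(6*1.4180449) = 2.4682
Cpu = (140.0 - 125.6)/(3*1.4180449) = 3.3849
Cpl = (125.6 - 119.0)/(3*1.4180449) = 1.5514
Cpk = min(Cpu, Cpl) = 1.5514

1.5514


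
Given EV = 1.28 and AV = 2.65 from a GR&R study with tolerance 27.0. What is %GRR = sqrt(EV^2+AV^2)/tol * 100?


GRR = sqrt(EV^2 + AV^2) = sqrt(1.28^2 + 2.65^2) = 2.9429407
%GRR = GRR / tol * 100 = 2.9429407 / 27.0 * 100
%GRR = 10.8998

10.8998


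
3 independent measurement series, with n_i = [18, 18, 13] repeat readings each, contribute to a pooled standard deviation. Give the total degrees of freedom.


nu = sum_i (n_i - 1)
nu = ((18 - 1) + (18 - 1) + (13 - 1))
nu = 17 + 17 + 12
nu = 46

46


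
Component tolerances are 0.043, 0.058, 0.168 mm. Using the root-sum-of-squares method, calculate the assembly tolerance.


RSS = sqrt(0.043^2 + 0.058^2 + 0.168^2)
= sqrt(0.033437)
= 0.1829

0.1829


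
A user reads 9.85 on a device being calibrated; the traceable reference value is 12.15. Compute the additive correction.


Correction = standard - reading
= 12.15 - 9.85
= 2.3000

2.3000


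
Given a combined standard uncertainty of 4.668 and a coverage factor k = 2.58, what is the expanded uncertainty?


U = k * uc
U = 2.58 * 4.668
U = 12.0434

12.0434


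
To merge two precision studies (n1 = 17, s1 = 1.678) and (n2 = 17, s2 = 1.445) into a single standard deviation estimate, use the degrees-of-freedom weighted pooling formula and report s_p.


s_p = sqrt(((n1-1)*s1^2 + (n2-1)*s2^2) / (n1+n2-2))
numerator = (17-1)*1.678^2 + (17-1)*1.445^2 = 45.050944 + 33.4084 = 78.459344
denominator = 17 + 17 - 2 = 32
s_p^2 = 78.459344 / 32 = 2.4518545
s_p = sqrt(2.4518545) = 1.5658

1.5658


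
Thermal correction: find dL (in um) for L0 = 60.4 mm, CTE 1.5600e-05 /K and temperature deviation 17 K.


dL = L * alpha * dT
= 60.4 * 1.5600e-05 * 17
= 0.0160181 mm
dL_um = 0.0160181 * 1000 = 16.0181 um

16.0181


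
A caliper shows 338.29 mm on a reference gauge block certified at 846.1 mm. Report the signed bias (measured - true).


Systematic error = measured - true
= 338.29 - 846.1
= -507.8100

-507.8100


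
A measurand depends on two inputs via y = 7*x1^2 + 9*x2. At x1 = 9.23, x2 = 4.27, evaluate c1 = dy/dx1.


y = 7*x1^2 + 9*x2
dy/dx1 = 2*7*x1
Evaluate at x1 = 9.23: c1 = 14 * 9.23
c1 = 129.2200

129.2200


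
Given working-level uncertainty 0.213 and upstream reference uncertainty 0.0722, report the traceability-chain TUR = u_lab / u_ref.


TUR = u_lab / u_ref
= 0.213 / 0.0722
= 2.9501

2.9501


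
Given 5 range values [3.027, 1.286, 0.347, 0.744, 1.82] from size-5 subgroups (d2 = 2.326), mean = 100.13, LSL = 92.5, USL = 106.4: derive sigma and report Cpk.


R_bar = (3.027 + 1.286 + 0.347 + 0.744 + 1.82) / 5 = 1.4448
sigma = R_bar / d2 = 1.4448 / 2.326 = 0.62115219
Cp = (USL - LSL)/(6*sigma) = (106.4 - 92.5)/(6*0.62115219) = 3.7296
Cpu = (106.4 - 100.13)/(3*0.62115219) = 3.3647
Cpl = (100.13 - 92.5)/(3*0.62115219) = 4.0945
Cpk = min(Cpu, Cpl) = 3.3647

3.3647


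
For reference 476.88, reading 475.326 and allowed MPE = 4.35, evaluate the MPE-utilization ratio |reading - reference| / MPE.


e = indication - reference = 475.326 - 476.88 = -1.5540
|e| = 1.5540
ratio = |e| / MPE = 1.5540 / 4.35
ratio = 0.3572

0.3572


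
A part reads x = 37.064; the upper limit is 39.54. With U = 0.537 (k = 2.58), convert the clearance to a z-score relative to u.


u = U / k = 0.537 / 2.58 = 0.20813953
margin = |USL - x| = |39.54 - 37.064| = 2.476
z = margin / u = 2.476 / 0.20813953
z = 11.8959

11.8959


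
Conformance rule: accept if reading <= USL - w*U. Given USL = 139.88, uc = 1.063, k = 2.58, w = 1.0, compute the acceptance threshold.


U = k * uc = 2.58 * 1.063 = 2.74254
guard band g = w * U = 1.0 * 2.74254 = 2.74254
AL = USL - g = 139.88 - 2.74254
AL = 137.1375

137.1375


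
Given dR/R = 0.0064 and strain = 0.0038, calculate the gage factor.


GF = (dR/R) / epsilon
= 0.0064 / 0.0038
= 1.6842

1.6842


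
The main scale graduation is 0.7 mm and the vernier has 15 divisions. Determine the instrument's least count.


LC = MSD / n_div
= 0.7 / 15
= 0.0467

0.0467


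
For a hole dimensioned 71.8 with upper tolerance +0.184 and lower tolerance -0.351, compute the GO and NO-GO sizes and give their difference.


GO = nominal - lower_tol (smallest hole = maximum material condition)
GO = 71.8 - 0.351 = 71.449
NO-GO = nominal + upper_tol (largest hole = least material condition)
NO-GO = 71.8 + 0.184 = 71.984
spread = NO-GO - GO = 71.984 - 71.449 = 0.5350

0.5350


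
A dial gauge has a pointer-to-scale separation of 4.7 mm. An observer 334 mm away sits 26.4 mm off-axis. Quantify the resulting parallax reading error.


error = h * offset / d
= 4.7 * 26.4 / 334
= 0.3715

0.3715


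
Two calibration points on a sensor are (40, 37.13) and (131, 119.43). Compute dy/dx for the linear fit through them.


slope = (y2 - y1) / (x2 - x1)
= (119.43 - 37.13) / (131 - 40)
= 82.3000 / 91
= 0.9044

0.9044


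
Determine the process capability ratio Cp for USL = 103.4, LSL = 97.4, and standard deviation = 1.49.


Cp = (USL - LSL) / (6 * sigma)
= (103.4 - 97.4) / (6 * 1.49)
= 6.0000 / 8.9400
= 0.6711

0.6711


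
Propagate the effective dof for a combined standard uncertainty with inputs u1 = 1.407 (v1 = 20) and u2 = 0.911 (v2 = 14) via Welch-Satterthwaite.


uc = sqrt(u1^2 + u2^2) = sqrt(1.407^2 + 0.911^2) = 1.6761772
v_eff = uc^4 / (u1^4/v1 + u2^4/v2)
= 1.6761772^4 / (1.407^4/20 + 0.911^4/14)
= 7.8936836 / 0.24514828
v_eff = 32.1996

32.1996


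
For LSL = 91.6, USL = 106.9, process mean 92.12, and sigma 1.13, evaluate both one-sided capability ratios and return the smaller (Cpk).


Cpu = (USL - mean) / (3*sigma) = (106.9 - 92.12) / (3*1.13) = 4.3599
Cpl = (mean - LSL) / (3*sigma) = (92.12 - 91.6) / (3*1.13) = 0.1534
Cpk = min(Cpu, Cpl) = 0.1534

0.1534


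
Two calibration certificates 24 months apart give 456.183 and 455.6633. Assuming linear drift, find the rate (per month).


rate = (v2 - v1) / months
= (455.6633 - 456.183) / 24
= -0.5197 / 24
= -0.0217

-0.0217


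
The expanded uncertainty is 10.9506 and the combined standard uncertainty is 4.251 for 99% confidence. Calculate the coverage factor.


k = U / uc
k = 10.9506 / 4.251
k = 2.576

2.576


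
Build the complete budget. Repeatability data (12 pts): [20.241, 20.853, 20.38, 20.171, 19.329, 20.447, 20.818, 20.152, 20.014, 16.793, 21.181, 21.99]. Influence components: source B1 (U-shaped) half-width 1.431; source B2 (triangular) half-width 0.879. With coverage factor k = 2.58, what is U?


mean = (20.241 + 20.853 + 20.38 + 20.171 + 19.329 + 20.447 + 20.818 + 20.152 + 20.014 + 16.793 + 21.181 + 21.99) / 12 = 20.19741667
s = sqrt(sum((x - mean)^2)/(n-1)) = 1.2603692
u_A = s / sqrt(n) = 1.2603692 / sqrt(12) = 0.36383725
u_B1 = 1.431 / sqrt(2) = 1.0118698
u_B2 = 0.879 / sqrt(6) = 0.35885025
uc = sqrt(0.36383725^2 + 1.0118698^2 + 0.35885025^2) = 1.1335923
U = k * uc = 2.58 * 1.1335923
U = 2.9247

2.9247


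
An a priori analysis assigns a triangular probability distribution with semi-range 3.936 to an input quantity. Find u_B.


u_B = half_width / sqrt(6)
u_B = 3.936 / 2.4494897
u_B = 1.6069

1.6069


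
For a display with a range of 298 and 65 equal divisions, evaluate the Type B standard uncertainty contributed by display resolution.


resolution = range / divisions
resolution = 298 / 65 = 4.5846154
u_res = resolution / (2*sqrt(3))
u_res = 4.5846154 / 3.4641016
u_res = 1.3235

1.3235


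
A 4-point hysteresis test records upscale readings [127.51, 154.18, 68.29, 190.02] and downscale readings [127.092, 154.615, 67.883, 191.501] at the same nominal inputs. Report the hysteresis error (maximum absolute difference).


|127.51 - 127.092| = 0.4180
|154.18 - 154.615| = 0.4350
|68.29 - 67.883| = 0.4070
|190.02 - 191.501| = 1.4810
hysteresis = max(diffs) = 1.4810

1.4810


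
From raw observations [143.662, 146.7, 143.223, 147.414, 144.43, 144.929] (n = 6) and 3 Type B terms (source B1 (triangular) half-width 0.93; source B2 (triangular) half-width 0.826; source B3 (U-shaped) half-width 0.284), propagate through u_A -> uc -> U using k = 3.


mean = (143.662 + 146.7 + 143.223 + 147.414 + 144.43 + 144.929) / 6 = 145.0596667
s = sqrt(sum((x - mean)^2)/(n-1)) = 1.6717625
u_A = s / sqrt(n) = 1.6717625 / sqrt(6) = 0.68249418
u_B1 = 0.93 / sqrt(6) = 0.37967091
u_B2 = 0.826 / sqrt(6) = 0.33721309
u_B3 = 0.284 / sqrt(2) = 0.20081833
uc = sqrt(0.68249418^2 + 0.37967091^2 + 0.33721309^2 + 0.20081833^2) = 0.87406463
U = k * uc = 3 * 0.87406463
U = 2.6222

2.6222


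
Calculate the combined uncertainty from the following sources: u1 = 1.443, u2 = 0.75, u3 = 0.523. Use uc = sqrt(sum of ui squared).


uc = sqrt(1.443^2 + 0.75^2 + 0.523^2)
uc = sqrt(2.918278)
uc = 1.7083

1.7083


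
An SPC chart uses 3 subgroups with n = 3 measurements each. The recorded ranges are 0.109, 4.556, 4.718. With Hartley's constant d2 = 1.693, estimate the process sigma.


R_bar = (0.109 + 4.556 + 4.718) / 3
R_bar = 9.383 / 3 = 3.1276667
sigma_hat = R_bar / d2 = 3.1276667 / 1.693 = 1.8474

1.8474


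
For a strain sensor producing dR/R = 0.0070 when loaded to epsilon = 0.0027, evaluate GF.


GF = (dR/R) / epsilon
= 0.0070 / 0.0027
= 2.5926

2.5926


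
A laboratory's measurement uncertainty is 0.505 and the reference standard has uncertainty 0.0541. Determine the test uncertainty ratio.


TUR = u_lab / u_ref
= 0.505 / 0.0541
= 9.3346

9.3346


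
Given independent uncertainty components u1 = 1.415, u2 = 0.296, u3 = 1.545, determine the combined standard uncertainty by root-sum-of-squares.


uc = sqrt(1.415^2 + 0.296^2 + 1.545^2)
uc = sqrt(4.476866)
uc = 2.1159

2.1159


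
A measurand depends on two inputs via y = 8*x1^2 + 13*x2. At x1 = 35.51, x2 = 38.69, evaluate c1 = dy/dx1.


y = 8*x1^2 + 13*x2
dy/dx1 = 2*8*x1
Evaluate at x1 = 35.51: c1 = 16 * 35.51
c1 = 568.1600

568.1600


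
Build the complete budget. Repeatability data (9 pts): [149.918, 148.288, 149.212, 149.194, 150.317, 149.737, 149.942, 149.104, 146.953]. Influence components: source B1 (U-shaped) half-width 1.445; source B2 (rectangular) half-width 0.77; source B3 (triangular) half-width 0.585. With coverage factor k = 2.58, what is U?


mean = (149.918 + 148.288 + 149.212 + 149.194 + 150.317 + 149.737 + 149.942 + 149.104 + 146.953) / 9 = 149.185
s = sqrt(sum((x - mean)^2)/(n-1)) = 1.0301863
u_A = s / sqrt(n) = 1.0301863 / sqrt(9) = 0.34339543
u_B1 = 1.445 / sqrt(2) = 1.0217693
u_B2 = 0.77 / sqrt(3) = 0.44455971
u_B3 = 0.585 / sqrt(6) = 0.23882525
uc = sqrt(0.34339543^2 + 1.0217693^2 + 0.44455971^2 + 0.23882525^2) = 1.1902116
U = k * uc = 2.58 * 1.1902116
U = 3.0707

3.0707


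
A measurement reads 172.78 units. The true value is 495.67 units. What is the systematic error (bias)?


Systematic error = measured - true
= 172.78 - 495.67
= -322.8900

-322.8900


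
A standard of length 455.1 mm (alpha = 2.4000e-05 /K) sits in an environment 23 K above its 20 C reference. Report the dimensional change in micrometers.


dL = L * alpha * dT
= 455.1 * 2.4000e-05 * 23
= 0.2512152 mm
dL_um = 0.2512152 * 1000 = 251.2152 um

251.2152


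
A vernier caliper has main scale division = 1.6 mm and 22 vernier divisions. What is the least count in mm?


LC = MSD / n_div
= 1.6 / 22
= 0.0727

0.0727


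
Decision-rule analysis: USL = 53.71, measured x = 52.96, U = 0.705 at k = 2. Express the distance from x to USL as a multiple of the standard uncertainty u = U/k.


u = U / k = 0.705 / 2 = 0.3525
margin = |USL - x| = |53.71 - 52.96| = 0.75
z = margin / u = 0.75 / 0.3525
z = 2.1277

2.1277


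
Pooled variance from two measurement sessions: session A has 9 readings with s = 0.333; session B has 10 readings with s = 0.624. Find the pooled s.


s_p = sqrt(((n1-1)*s1^2 + (n2-1)*s2^2) / (n1+n2-2))
numerator = (9-1)*0.333^2 + (10-1)*0.624^2 = 0.887112 + 3.504384 = 4.391496
denominator = 9 + 10 - 2 = 17
s_p^2 = 4.391496 / 17 = 0.25832329
s_p = sqrt(0.25832329) = 0.5083

0.5083


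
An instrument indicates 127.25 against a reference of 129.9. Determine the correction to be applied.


Correction = standard - reading
= 129.9 - 127.25
= 2.6500

2.6500


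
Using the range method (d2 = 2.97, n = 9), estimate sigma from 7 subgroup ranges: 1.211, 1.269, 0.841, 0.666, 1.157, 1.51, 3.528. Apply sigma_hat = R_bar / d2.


R_bar = (1.211 + 1.269 + 0.841 + 0.666 + 1.157 + 1.51 + 3.528) / 7
R_bar = 10.182 / 7 = 1.4545714
sigma_hat = R_bar / d2 = 1.4545714 / 2.97 = 0.4898

0.4898


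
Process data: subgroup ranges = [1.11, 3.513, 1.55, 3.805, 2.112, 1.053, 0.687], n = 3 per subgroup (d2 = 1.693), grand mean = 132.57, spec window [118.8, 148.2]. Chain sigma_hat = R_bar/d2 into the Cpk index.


R_bar = (1.11 + 3.513 + 1.55 + 3.805 + 2.112 + 1.053 + 0.687) / 7 = 1.9757143
sigma = R_bar / d2 = 1.9757143 / 1.693 = 1.1669901
Cp = (USL - LSL)/(6*sigma) = (148.2 - 118.8)/(6*1.1669901) = 4.1988
Cpu = (148.2 - 132.57)/(3*1.1669901) = 4.4645
Cpl = (132.57 - 118.8)/(3*1.1669901) = 3.9332
Cpk = min(Cpu, Cpl) = 3.9332

3.9332


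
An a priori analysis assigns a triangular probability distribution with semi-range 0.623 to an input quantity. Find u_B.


u_B = half_width / sqrt(6)
u_B = 0.623 / 2.4494897
u_B = 0.2543

0.2543


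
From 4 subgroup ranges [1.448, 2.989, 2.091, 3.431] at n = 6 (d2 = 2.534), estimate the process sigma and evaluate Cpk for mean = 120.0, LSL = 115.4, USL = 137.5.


R_bar = (1.448 + 2.989 + 2.091 + 3.431) / 4 = 2.48975
sigma = R_bar / d2 = 2.48975 / 2.534 = 0.98253749
Cp = (USL - LSL)/(6*sigma) = (137.5 - 115.4)/(6*0.98253749) = 3.7488
Cpu = (137.5 - 120.0)/(3*0.98253749) = 5.9370
Cpl = (120.0 - 115.4)/(3*0.98253749) = 1.5606
Cpk = min(Cpu, Cpl) = 1.5606

1.5606


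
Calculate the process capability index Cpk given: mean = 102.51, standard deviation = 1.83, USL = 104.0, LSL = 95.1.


Cpu = (USL - mean) / (3*sigma) = (104.0 - 102.51) / (3*1.83) = 0.2714
Cpl = (mean - LSL) / (3*sigma) = (102.51 - 95.1) / (3*1.83) = 1.3497
Cpk = min(Cpu, Cpl) = 0.2714

0.2714


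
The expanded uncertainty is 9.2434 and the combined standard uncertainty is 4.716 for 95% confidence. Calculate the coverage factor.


k = U / uc
k = 9.2434 / 4.716
k = 1.96

1.96


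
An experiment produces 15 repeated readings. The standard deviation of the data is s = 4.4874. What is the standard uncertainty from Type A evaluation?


u_A = s / sqrt(n)
u_A = 4.4874 / sqrt(15)
u_A = 4.4874 / 3.8729833
u_A = 1.1586

1.1586


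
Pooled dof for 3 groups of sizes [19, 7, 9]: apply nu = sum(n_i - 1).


nu = sum_i (n_i - 1)
nu = ((19 - 1) + (7 - 1) + (9 - 1))
nu = 18 + 6 + 8
nu = 32

32


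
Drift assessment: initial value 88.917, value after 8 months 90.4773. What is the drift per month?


rate = (v2 - v1) / months
= (90.4773 - 88.917) / 8
= 1.5603 / 8
= 0.1950

0.1950


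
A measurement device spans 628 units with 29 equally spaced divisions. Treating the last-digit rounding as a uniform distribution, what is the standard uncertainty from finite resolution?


resolution = range / divisions
resolution = 628 / 29 = 21.655172
u_res = resolution / (2*sqrt(3))
u_res = 21.655172 / 3.4641016
u_res = 6.2513

6.2513


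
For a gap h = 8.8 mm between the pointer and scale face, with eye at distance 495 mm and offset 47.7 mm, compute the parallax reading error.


error = h * offset / d
= 8.8 * 47.7 / 495
= 0.8480

0.8480


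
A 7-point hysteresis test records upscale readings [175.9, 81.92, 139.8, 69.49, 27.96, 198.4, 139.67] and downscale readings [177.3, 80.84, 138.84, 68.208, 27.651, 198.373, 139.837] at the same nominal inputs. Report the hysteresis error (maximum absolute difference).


|175.9 - 177.3| = 1.4000
|81.92 - 80.84| = 1.0800
|139.8 - 138.84| = 0.9600
|69.49 - 68.208| = 1.2820
|27.96 - 27.651| = 0.3090
|198.4 - 198.373| = 0.0270
|139.67 - 139.837| = 0.1670
hysteresis = max(diffs) = 1.4000

1.4000


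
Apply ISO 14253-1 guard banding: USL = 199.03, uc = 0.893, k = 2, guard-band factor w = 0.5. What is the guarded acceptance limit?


U = k * uc = 2 * 0.893 = 1.786
guard band g = w * U = 0.5 * 1.786 = 0.893
AL = USL - g = 199.03 - 0.893
AL = 198.1370

198.1370


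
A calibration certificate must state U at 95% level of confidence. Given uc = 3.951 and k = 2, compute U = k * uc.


U = k * uc
U = 2 * 3.951
U = 7.9020

7.9020


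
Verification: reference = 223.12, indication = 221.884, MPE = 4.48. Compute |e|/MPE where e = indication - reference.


e = indication - reference = 221.884 - 223.12 = -1.2360
|e| = 1.2360
ratio = |e| / MPE = 1.2360 / 4.48
ratio = 0.2759

0.2759


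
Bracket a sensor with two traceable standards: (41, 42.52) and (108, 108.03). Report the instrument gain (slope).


slope = (y2 - y1) / (x2 - x1)
= (108.03 - 42.52) / (108 - 41)
= 65.5100 / 67
= 0.9778

0.9778


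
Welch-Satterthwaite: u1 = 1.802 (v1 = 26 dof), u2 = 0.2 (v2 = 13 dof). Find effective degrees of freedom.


uc = sqrt(u1^2 + u2^2) = sqrt(1.802^2 + 0.2^2) = 1.8130648
v_eff = uc^4 / (u1^4/v1 + u2^4/v2)
= 1.8130648^4 / (1.802^4/26 + 0.2^4/13)
= 10.80571 / 0.40567438
v_eff = 26.6364

26.6364


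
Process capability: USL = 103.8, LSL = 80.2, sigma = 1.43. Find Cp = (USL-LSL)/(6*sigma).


Cp = (USL - LSL) / (6 * sigma)
= (103.8 - 80.2) / (6 * 1.43)
= 23.6000 / 8.5800
= 2.7506

2.7506


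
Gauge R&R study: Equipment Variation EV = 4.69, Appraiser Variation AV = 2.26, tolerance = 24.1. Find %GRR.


GRR = sqrt(EV^2 + AV^2) = sqrt(4.69^2 + 2.26^2) = 5.2061214
%GRR = GRR / tol * 100 = 5.2061214 / 24.1 * 100
%GRR = 21.6022

21.6022


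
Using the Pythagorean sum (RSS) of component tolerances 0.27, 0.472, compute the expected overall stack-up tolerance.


RSS = sqrt(0.27^2 + 0.472^2)
= sqrt(0.295684)
= 0.5438

0.5438


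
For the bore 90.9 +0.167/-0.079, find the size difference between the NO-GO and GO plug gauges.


GO = nominal - lower_tol (smallest hole = maximum material condition)
GO = 90.9 - 0.079 = 90.821
NO-GO = nominal + upper_tol (largest hole = least material condition)
NO-GO = 90.9 + 0.167 = 91.067
spread = NO-GO - GO = 91.067 - 90.821 = 0.2460

0.2460


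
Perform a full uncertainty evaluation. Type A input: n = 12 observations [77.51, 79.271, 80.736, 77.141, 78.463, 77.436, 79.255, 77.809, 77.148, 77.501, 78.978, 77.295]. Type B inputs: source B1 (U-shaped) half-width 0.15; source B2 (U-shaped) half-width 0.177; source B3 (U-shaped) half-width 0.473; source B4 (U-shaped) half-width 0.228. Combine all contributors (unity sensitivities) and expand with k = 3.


mean = (77.51 + 79.271 + 80.736 + 77.141 + 78.463 + 77.436 + 79.255 + 77.809 + 77.148 + 77.501 + 78.978 + 77.295) / 12 = 78.21191667
s = sqrt(sum((x - mean)^2)/(n-1)) = 1.1326798
u_A = s / sqrt(n) = 1.1326798 / sqrt(12) = 0.32697649
u_B1 = 0.15 / sqrt(2) = 0.10606602
u_B2 = 0.177 / sqrt(2) = 0.1251579
u_B3 = 0.473 / sqrt(2) = 0.33446151
u_B4 = 0.228 / sqrt(2) = 0.16122035
uc = sqrt(0.32697649^2 + 0.10606602^2 + 0.1251579^2 + 0.33446151^2 + 0.16122035^2) = 0.52123376
U = k * uc = 3 * 0.52123376
U = 1.5637

1.5637


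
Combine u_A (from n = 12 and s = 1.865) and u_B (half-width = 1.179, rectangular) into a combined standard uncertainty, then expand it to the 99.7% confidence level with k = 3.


u_A = s / sqrt(n) = 1.865 / sqrt(12) = 0.53837913
u_B = half_width / sqrt(3) = 1.179 / sqrt(3) = 0.68069597
uc = sqrt(u_A^2 + u_B^2) = sqrt(0.53837913^2 + 0.68069597^2) = 0.86787043
U = k * uc = 3 * 0.86787043
U = 2.6036

2.6036


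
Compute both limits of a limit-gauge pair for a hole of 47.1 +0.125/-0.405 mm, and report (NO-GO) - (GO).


GO = nominal - lower_tol (smallest hole = maximum material condition)
GO = 47.1 - 0.405 = 46.695
NO-GO = nominal + upper_tol (largest hole = least material condition)
NO-GO = 47.1 + 0.125 = 47.225
spread = NO-GO - GO = 47.225 - 46.695 = 0.5300

0.5300


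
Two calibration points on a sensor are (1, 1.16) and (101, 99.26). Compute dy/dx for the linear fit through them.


slope = (y2 - y1) / (x2 - x1)
= (99.26 - 1.16) / (101 - 1)
= 98.1000 / 100
= 0.9810

0.9810


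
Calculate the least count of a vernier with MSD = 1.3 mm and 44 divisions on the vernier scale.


LC = MSD / n_div
= 1.3 / 44
= 0.0295

0.0295


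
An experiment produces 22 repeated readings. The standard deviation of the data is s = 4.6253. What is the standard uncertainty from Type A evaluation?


u_A = s / sqrt(n)
u_A = 4.6253 / sqrt(22)
u_A = 4.6253 / 4.6904158
u_A = 0.9861

0.9861


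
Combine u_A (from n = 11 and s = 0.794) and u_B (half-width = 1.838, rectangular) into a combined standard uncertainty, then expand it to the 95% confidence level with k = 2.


u_A = s / sqrt(n) = 0.794 / sqrt(11) = 0.23940001
u_B = half_width / sqrt(3) = 1.838 / sqrt(3) = 1.0611698
uc = sqrt(u_A^2 + u_B^2) = sqrt(0.23940001^2 + 1.0611698^2) = 1.087839
U = k * uc = 2 * 1.087839
U = 2.1757

2.1757


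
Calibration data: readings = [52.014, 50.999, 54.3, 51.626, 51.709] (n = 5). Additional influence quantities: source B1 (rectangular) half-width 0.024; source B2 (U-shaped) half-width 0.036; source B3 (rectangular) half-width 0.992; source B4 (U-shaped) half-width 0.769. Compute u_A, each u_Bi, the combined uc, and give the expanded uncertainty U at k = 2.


mean = (52.014 + 50.999 + 54.3 + 51.626 + 51.709) / 5 = 52.1296
s = sqrt(sum((x - mean)^2)/(n-1)) = 1.2681456
u_A = s / sqrt(n) = 1.2681456 / sqrt(5) = 0.56713195
u_B1 = 0.024 / sqrt(3) = 0.013856406
u_B2 = 0.036 / sqrt(2) = 0.025455844
u_B3 = 0.992 / sqrt(3) = 0.57273147
u_B4 = 0.769 / sqrt(2) = 0.54376511
uc = sqrt(0.56713195^2 + 0.013856406^2 + 0.025455844^2 + 0.57273147^2 + 0.54376511^2) = 0.97271809
U = k * uc = 2 * 0.97271809
U = 1.9454

1.9454
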